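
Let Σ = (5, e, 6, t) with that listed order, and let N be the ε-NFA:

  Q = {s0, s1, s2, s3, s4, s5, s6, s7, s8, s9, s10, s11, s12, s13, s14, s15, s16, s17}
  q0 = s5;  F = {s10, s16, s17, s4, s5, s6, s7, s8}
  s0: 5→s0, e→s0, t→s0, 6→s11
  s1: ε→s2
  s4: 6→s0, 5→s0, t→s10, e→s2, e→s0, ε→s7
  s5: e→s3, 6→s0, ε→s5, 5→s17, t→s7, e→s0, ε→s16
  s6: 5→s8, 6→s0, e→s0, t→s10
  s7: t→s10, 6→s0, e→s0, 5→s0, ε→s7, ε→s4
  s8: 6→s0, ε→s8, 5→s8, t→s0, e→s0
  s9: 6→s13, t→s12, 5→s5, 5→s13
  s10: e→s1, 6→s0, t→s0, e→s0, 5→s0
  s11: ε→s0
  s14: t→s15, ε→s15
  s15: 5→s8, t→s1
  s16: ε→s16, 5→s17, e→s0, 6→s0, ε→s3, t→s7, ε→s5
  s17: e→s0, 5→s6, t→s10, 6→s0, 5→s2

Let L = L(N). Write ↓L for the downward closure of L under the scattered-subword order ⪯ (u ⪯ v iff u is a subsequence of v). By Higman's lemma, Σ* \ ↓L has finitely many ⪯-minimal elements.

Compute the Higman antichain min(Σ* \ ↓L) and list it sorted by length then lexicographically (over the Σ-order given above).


Antichain: [e, 6, t5, 5tt, ttt, 555t].

|Q|=18, |F|=8, |δ|=59 (12 ε).
min D↑ (7 st, q0=0, F={2}): 0:5→1,e→2,6→2,t→3 1:5→4,e→2,6→2,t→5 2:5→2,e→2,6→2,t→2 3:5→2,e→2,6→2,t→5 4:5→6,e→2,6→2,t→5 5:5→2,e→2,6→2,t→2 6:5→6,e→2,6→2,t→2.
'e': N↓-sim [13, 5] end={s0,s1,s11,s2,s3} rej; 1/1 deletions ∈↓L.
'6': run [13, 2] end={s0,s11} — reject; 1/1 deletions ∈↓L.
't5': N↓-sim [13, 7, 2] end={s0,s11} ∉↓L; 2/2 single-dels accept.
'5tt': |S_i|=[13, 8, 5, 2] end={s0,s11} — reject; 3/3 single-dels accept.
'ttt': run [13, 7, 5, 2] end={s0,s11} rej; 3/3 deletions ∈↓L.
'555t': |S_i|=[13, 8, 7, 3, 2] end={s0,s11} ∉↓L; 4/4 deletions ∈↓L.
6 words, ⪯-incomp.


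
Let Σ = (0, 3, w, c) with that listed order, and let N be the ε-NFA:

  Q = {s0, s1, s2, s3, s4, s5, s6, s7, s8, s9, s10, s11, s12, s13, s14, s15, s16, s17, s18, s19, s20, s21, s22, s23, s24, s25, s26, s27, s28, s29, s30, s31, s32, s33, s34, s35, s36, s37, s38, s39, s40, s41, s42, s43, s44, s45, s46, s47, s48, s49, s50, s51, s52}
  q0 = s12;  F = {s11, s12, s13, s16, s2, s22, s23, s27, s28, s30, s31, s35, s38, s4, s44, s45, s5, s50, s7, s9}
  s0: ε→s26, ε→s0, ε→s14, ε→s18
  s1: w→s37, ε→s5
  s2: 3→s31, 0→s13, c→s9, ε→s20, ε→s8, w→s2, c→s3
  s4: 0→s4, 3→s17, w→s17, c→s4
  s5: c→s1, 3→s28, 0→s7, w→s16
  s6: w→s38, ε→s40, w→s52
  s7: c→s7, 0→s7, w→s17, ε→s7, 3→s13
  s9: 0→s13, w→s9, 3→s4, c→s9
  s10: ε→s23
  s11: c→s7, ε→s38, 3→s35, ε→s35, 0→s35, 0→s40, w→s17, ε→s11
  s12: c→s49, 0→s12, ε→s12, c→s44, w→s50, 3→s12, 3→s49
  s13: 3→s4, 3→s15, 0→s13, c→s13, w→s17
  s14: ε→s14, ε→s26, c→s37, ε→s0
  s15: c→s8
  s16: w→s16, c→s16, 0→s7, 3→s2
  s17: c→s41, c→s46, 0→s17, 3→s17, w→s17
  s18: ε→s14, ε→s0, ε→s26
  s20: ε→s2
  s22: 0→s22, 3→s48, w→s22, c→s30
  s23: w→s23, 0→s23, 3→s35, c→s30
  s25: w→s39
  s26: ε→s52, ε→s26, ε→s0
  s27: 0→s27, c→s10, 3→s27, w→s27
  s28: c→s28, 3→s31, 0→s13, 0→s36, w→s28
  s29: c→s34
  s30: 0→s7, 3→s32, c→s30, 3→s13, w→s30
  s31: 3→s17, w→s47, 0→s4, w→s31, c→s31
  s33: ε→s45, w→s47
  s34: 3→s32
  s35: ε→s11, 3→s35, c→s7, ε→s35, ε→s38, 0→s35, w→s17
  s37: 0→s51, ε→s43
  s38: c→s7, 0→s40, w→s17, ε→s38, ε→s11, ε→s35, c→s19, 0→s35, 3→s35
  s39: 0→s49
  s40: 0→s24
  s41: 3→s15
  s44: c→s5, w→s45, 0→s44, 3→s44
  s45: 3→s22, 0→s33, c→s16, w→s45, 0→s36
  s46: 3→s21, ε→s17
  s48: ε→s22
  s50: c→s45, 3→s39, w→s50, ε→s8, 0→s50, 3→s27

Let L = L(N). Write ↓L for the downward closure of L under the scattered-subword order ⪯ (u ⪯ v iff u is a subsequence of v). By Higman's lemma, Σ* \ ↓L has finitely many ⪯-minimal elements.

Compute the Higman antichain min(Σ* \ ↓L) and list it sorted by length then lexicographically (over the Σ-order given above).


min(Σ*\↓L) = [cc0w, w3c3w, cc333].

|Q|=53, |F|=20, |δ|=146 (35 ε).
min D↑ (19 st, q0=0, F={15}): 0:0→0,3→0,w→1,c→2 1:0→1,3→3,w→1,c→4 2:0→2,3→2,w→4,c→5 3:0→3,3→3,w→3,c→6 4:0→4,3→7,w→4,c→8 5:0→9,3→10,w→8,c→5 6:0→6,3→11,w→6,c→12 7:0→7,3→7,w→7,c→12 8:0→9,3→13,w→8,c→8 9:0→9,3→14,w→15,c→9 10:0→14,3→16,w→10,c→10 11:0→11,3→11,w→15,c→9 12:0→9,3→14,w→12,c→12 13:0→14,3→16,w→13,c→17 14:0→14,3→18,w→15,c→14 15:0→15,3→15,w→15,c→15 16:0→18,3→15,w→16,c→16 17:0→14,3→18,w→17,c→17 18:0→18,3→15,w→15,c→18.
'cc0w': run [43, 39, 26, 11, 6] end={s15,s17,s21,s41,s46,s8} rej; 4/4 deletions ∈↓L.
'w3c3w': N↓-sim [43, 39, 30, 23, 16, 6] end={s15,s17,s21,s41,s46,s8} rej; 5/5 deletions ∈↓L.
'cc333': |S_i|=[43, 39, 26, 17, 9, 6] end={s15,s17,s21,s41,s46,s8} rej; 5/5 deletions ∈↓L.
3 words, ⪯-incomp.


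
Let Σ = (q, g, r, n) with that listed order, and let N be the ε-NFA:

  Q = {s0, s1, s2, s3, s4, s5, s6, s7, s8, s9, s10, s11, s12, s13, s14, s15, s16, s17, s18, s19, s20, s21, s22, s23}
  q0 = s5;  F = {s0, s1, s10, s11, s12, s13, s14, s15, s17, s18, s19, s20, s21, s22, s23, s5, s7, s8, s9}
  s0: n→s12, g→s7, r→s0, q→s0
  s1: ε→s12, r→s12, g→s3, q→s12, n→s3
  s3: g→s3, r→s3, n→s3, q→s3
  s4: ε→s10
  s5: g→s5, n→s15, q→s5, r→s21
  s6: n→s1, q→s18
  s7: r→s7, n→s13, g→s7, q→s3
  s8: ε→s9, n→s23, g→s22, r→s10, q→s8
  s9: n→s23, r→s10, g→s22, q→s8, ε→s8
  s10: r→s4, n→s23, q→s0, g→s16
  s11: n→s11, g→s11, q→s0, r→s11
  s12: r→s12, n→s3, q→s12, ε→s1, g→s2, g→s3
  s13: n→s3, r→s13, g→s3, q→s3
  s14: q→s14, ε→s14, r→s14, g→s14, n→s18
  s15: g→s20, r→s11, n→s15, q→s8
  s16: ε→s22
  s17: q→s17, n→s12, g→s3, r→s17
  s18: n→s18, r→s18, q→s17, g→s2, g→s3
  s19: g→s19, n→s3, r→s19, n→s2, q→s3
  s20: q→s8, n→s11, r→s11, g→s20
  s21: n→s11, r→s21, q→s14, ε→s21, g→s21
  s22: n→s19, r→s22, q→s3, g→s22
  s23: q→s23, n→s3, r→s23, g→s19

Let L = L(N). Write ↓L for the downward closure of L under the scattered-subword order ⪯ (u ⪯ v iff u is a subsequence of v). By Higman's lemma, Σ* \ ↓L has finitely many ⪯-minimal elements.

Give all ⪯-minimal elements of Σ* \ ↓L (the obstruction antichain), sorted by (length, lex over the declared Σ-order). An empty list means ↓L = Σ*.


|Q|=24, |F|=19, |δ|=93 (8 ε).
min D↑ (18 st, q0=0, F={13}): 0:q→0,g→0,r→1,n→2 1:q→3,g→1,r→1,n→4 2:q→5,g→6,r→4,n→2 3:q→3,g→3,r→3,n→7 4:q→8,g→4,r→4,n→4 5:q→5,g→9,r→10,n→11 6:q→5,g→6,r→4,n→4 7:q→12,g→13,r→7,n→7 8:q→8,g→14,r→8,n→15 9:q→13,g→9,r→9,n→16 10:q→8,g→9,r→10,n→11 11:q→11,g→16,r→11,n→13 12:q→12,g→13,r→12,n→15 13:q→13,g→13,r→13,n→13 14:q→13,g→14,r→14,n→17 15:q→15,g→13,r→15,n→13 16:q→13,g→16,r→16,n→13 17:q→13,g→13,r→17,n→13.
'rqng': N↓-sim [23, 18, 12, 7, 2] end={s2,s3} — reject; 4/4 deletions ∈↓L.
'nqgq': run [23, 20, 16, 7, 1] end={s3} ∉↓L; 4/4 deletions ∈↓L.
'nqnn': run [23, 20, 16, 7, 2] end={s2,s3} rej; 4/4 deletions ∈↓L.
'ngnqng': run [23, 20, 17, 10, 9, 5, 2] end={s2,s3} ∉↓L; 6/6 deletions ∈↓L.
4 obstructions.

min(Σ*\↓L) = [rqng, nqgq, nqnn, ngnqng].


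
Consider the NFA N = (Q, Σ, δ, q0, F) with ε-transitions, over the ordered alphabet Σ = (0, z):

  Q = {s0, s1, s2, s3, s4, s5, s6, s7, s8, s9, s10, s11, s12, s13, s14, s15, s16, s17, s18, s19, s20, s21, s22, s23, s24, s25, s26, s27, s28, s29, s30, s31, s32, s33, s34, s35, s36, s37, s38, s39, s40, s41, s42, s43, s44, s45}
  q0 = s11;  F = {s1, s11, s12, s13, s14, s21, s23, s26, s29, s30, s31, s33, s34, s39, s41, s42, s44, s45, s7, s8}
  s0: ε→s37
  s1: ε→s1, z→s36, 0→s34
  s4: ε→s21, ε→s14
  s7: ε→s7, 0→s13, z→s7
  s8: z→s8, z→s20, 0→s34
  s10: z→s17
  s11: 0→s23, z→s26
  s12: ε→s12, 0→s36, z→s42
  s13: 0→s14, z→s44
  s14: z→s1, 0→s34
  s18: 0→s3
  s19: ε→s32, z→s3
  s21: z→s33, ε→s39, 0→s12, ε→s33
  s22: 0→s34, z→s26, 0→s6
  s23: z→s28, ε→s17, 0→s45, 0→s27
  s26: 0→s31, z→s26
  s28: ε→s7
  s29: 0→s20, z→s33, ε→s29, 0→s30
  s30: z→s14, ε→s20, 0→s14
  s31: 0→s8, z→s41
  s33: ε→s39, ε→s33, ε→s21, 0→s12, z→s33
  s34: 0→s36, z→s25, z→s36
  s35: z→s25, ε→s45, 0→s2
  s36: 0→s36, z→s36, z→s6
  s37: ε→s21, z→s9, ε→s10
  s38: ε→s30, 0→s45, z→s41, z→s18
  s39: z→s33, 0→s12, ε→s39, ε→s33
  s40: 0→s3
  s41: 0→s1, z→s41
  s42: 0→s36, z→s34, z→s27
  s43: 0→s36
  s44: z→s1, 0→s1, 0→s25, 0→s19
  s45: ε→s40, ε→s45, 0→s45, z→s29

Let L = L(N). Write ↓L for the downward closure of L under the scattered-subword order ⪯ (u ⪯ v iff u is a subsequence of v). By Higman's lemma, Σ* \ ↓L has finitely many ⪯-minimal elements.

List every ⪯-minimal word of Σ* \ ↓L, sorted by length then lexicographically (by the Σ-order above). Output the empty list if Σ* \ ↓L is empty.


|Q|=46, |F|=20, |δ|=88 (24 ε).
min D↑ (19 st, q0=0, F={17}): 0:0→1,z→2 1:0→3,z→4 2:0→5,z→2 3:0→3,z→6 4:0→7,z→4 5:0→8,z→9 6:0→10,z→11 7:0→12,z→13 8:0→14,z→8 9:0→15,z→9 10:0→12,z→12 11:0→16,z→11 12:0→14,z→15 13:0→15,z→15 14:0→17,z→17 15:0→14,z→17 16:0→17,z→18 17:0→17,z→17 18:0→17,z→14 (ε-aug+det+¬).
'z0000': N↓-sim [31, 26, 19, 11, 4, 2] end={s36,s6} — reject; 5/5 del acc.
'z000z': run [31, 26, 19, 11, 4, 3] end={s25,s36,s6} rej; 5/5 del acc.
'z0z0z': run [31, 26, 19, 15, 8, 4] end={s25,s3,s36,s6} rej; 5/5 single-dels accept.
'00zz00': N↓-sim [31, 29, 23, 20, 15, 7, 2] end={s36,s6} ∉↓L; 6/6 del acc.
'0z00zz': run [31, 29, 24, 16, 9, 6, 3] end={s25,s36,s6} ∉↓L; 6/6 single-dels accept.
'0z0zzz': N↓-sim [31, 29, 24, 16, 12, 7, 3] end={s25,s36,s6} — reject; 6/6 del acc.
6 obstructions.

Antichain: [z0000, z000z, z0z0z, 00zz00, 0z00zz, 0z0zzz].


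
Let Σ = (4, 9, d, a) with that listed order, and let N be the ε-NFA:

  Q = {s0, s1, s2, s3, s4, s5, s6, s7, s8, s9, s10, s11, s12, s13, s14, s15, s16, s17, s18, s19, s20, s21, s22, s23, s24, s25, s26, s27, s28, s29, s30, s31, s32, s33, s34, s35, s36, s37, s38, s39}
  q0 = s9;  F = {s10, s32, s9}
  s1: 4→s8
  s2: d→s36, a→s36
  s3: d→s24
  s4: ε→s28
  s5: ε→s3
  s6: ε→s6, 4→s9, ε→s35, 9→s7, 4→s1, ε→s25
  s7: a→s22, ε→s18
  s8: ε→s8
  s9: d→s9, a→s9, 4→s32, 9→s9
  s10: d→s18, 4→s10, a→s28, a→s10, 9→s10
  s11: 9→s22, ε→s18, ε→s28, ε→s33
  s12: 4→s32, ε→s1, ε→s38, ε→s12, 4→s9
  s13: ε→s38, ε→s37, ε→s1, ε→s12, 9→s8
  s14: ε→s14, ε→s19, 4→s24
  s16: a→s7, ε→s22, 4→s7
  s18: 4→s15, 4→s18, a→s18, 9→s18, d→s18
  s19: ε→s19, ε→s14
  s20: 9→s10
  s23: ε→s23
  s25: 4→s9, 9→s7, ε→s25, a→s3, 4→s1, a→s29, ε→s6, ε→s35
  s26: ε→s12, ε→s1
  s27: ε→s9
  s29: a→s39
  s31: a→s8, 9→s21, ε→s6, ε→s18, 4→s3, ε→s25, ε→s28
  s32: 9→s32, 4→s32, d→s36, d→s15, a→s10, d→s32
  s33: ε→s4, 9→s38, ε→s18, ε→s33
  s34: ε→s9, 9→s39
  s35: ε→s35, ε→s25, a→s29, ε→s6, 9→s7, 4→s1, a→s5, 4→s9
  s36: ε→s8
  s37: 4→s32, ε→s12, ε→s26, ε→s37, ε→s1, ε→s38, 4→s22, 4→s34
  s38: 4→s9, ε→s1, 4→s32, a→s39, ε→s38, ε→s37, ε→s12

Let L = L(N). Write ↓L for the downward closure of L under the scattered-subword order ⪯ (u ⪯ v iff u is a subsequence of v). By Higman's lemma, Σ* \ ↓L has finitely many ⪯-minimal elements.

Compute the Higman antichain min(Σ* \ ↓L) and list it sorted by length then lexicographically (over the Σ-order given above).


A = [4ad].

|Q|=40, |F|=3, |δ|=108 (50 ε).
min D↑ (4 st, q0=0, F={3}): 0:4→1,9→0,d→0,a→0 1:4→1,9→1,d→1,a→2 2:4→2,9→2,d→3,a→2 3:4→3,9→3,d→3,a→3.
'4ad': |S_i|=[8, 7, 4, 2] end={s15,s18} — reject; 3/3 deletions ∈↓L.
1 words, ⪯-incomp.


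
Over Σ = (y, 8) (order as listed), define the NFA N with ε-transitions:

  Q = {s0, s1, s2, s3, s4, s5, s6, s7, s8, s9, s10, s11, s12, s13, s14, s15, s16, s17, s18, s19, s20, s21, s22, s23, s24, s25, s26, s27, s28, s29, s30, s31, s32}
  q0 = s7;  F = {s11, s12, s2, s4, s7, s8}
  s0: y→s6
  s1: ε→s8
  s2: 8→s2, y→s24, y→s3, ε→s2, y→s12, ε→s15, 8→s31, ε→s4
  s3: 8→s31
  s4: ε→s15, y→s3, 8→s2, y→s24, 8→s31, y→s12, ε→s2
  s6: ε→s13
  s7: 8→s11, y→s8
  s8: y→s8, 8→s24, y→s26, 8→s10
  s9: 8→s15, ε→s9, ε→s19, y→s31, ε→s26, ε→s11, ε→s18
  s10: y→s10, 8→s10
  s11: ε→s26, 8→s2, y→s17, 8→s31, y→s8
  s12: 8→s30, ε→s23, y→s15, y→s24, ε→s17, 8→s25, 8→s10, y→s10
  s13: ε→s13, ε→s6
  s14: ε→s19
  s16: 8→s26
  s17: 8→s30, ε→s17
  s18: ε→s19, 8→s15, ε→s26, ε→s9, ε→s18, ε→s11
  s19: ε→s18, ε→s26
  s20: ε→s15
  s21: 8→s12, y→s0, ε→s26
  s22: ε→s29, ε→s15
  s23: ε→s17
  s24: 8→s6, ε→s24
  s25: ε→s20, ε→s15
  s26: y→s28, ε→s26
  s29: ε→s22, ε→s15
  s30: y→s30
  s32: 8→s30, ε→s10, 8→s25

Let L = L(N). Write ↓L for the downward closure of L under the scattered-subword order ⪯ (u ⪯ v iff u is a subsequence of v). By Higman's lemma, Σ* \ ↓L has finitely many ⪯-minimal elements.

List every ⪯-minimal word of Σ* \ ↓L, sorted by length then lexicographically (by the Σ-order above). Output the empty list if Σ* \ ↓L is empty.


Antichain: [y8, 88yy].

|Q|=33, |F|=6, |δ|=80 (38 ε).
min D↑ (6 st, q0=0, F={3}): 0:y→1,8→2 1:y→1,8→3 2:y→1,8→4 3:y→3,8→3 4:y→5,8→4 5:y→3,8→3 [Hopcroft].
'y8': run [20, 16, 9] end={s10,s13,s15,s20,s24,s25,s30,s31,s6} rej; 2/2 single-dels accept.
'88yy': run [20, 19, 15, 13, 6] end={s10,s13,s15,s24,s30,s6} — reject; 4/4 single-dels accept.
2 obstructions.


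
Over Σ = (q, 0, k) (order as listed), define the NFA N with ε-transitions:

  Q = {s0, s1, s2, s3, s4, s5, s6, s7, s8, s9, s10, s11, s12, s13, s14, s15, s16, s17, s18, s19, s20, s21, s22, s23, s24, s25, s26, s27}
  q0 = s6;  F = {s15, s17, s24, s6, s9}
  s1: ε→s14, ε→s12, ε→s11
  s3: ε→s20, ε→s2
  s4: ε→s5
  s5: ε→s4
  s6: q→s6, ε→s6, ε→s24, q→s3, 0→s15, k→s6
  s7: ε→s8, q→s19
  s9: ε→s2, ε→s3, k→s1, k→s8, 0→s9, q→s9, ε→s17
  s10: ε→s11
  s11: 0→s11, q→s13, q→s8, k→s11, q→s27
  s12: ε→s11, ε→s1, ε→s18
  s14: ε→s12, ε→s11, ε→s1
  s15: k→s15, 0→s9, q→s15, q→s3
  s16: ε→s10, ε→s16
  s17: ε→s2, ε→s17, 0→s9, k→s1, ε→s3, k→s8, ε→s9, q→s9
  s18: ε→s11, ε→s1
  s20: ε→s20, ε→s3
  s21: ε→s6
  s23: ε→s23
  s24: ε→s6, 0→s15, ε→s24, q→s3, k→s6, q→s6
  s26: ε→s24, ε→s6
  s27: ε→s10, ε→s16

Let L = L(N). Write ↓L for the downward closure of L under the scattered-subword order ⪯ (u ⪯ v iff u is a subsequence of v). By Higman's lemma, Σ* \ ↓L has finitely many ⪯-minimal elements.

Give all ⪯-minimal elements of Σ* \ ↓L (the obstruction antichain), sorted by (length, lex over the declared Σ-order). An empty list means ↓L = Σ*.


min(Σ*\↓L) = [00k].

|Q|=28, |F|=5, |δ|=64 (38 ε).
min D↑ (4 st, q0=0, F={3}): 0:q→0,0→1,k→0 1:q→1,0→2,k→1 2:q→2,0→2,k→3 3:q→3,0→3,k→3 (ε-aug+det+¬).
'00k': |S_i|=[18, 16, 15, 10] end={s1,s10,s11,s12,s13,s14,s16,s18,s27,s8} ∉↓L; 3/3 deletions ∈↓L.
1 minimals (antichain).


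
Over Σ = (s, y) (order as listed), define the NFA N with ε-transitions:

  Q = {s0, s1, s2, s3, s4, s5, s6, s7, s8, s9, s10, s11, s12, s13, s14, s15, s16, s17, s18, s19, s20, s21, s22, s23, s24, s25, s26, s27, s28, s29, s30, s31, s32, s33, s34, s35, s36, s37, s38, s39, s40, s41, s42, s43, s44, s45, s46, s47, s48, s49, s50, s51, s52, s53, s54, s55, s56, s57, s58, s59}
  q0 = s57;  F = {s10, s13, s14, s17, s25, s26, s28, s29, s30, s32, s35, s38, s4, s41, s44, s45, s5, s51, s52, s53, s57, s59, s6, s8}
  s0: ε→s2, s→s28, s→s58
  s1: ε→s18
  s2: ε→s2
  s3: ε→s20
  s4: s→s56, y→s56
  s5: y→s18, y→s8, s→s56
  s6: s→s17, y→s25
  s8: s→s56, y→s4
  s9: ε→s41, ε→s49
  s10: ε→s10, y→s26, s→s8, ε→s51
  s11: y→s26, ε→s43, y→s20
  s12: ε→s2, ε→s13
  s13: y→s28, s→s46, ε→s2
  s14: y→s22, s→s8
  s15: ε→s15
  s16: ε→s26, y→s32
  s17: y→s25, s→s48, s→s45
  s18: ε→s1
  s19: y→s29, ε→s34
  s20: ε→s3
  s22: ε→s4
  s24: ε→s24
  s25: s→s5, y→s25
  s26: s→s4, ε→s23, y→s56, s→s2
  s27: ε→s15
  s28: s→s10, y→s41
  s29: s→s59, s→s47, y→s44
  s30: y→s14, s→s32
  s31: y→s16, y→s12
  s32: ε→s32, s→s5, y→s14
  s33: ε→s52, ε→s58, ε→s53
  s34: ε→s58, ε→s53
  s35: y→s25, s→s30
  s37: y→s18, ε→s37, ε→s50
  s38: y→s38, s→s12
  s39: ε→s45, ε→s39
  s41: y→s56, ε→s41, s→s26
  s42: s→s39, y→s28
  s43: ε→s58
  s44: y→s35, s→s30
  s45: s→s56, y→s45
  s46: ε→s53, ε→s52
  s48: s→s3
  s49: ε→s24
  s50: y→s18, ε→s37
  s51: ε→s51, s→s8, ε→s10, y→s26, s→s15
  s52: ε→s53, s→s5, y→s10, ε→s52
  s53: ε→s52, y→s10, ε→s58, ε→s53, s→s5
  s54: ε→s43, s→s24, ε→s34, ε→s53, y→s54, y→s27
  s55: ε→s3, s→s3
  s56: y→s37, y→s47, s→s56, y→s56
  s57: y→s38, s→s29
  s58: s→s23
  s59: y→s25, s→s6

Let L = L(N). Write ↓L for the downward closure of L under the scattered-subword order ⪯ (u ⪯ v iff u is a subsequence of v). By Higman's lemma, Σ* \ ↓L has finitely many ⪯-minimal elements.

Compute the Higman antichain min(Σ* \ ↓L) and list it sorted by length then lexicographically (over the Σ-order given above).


Antichain: [ssyss, yssss, ysyyy, ssssss, sysyys, syyyss].

|Q|=60, |F|=24, |δ|=123 (48 ε).
min D↑ (23 st, q0=0, F={19}): 0:s→1,y→2 1:s→3,y→4 2:s→5,y→2 3:s→6,y→7 4:s→8,y→9 5:s→10,y→11 6:s→12,y→7 7:s→13,y→7 8:s→14,y→15 9:s→8,y→7 10:s→13,y→16 11:s→16,y→17 12:s→18,y→7 13:s→19,y→20 14:s→13,y→15 15:s→20,y→21 16:s→20,y→22 17:s→22,y→19 18:s→19,y→18 19:s→19,y→19 20:s→19,y→21 21:s→19,y→19 22:s→21,y→19.
'ssyss': run [40, 38, 31, 19, 11, 6] end={s1,s18,s37,s47,s50,s56} rej; 5/5 deletions ∈↓L.
'yssss': N↓-sim [40, 32, 27, 22, 12, 6] end={s1,s18,s37,s47,s50,s56} rej; 5/5 single-dels accept.
'ysyyy': N↓-sim [40, 32, 27, 18, 12, 6] end={s1,s18,s37,s47,s50,s56} — reject; 5/5 single-dels accept.
'ssssss': run [40, 38, 31, 22, 15, 13, 8] end={s1,s18,s20,s3,s37,s47,s50,s56} ∉↓L; 6/6 single-dels accept.
'sysyys': run [40, 38, 25, 19, 13, 8, 6] end={s1,s18,s37,s47,s50,s56} — reject; 6/6 single-dels accept.
'syyyss': |S_i|=[40, 38, 25, 20, 13, 9, 6] end={s1,s18,s37,s47,s50,s56} ∉↓L; 6/6 del acc.
6 minimals (antichain).


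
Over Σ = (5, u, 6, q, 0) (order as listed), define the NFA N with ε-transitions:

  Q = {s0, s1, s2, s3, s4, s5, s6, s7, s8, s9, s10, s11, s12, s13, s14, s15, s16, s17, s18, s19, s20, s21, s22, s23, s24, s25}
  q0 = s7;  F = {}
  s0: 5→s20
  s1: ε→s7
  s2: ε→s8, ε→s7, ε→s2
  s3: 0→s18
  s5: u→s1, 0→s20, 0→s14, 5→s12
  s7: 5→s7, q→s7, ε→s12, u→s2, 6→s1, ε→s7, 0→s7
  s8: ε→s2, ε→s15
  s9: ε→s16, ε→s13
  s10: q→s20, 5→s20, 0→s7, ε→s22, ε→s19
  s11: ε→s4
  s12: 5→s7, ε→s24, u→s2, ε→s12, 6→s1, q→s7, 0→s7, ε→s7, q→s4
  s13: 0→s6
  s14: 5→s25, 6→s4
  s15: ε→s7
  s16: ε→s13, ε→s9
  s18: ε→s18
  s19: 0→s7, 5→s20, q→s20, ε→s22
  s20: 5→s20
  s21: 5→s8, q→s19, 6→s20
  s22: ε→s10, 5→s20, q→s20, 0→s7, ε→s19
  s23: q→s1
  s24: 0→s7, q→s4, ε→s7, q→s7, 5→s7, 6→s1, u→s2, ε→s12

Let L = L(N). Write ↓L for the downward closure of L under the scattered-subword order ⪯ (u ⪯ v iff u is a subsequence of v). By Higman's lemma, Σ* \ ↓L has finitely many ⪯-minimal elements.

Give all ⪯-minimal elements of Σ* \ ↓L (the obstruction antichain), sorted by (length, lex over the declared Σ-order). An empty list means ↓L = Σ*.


A = [ε].

|Q|=26, |F|=0, |δ|=65 (25 ε).
min D↑ (1 st, q0=0, F={0}): 0:5→0,u→0,6→0,q→0,0→0 (ε-aug+det+¬).
ε ∈ L(D↑) ⇒ ↓L = ∅.


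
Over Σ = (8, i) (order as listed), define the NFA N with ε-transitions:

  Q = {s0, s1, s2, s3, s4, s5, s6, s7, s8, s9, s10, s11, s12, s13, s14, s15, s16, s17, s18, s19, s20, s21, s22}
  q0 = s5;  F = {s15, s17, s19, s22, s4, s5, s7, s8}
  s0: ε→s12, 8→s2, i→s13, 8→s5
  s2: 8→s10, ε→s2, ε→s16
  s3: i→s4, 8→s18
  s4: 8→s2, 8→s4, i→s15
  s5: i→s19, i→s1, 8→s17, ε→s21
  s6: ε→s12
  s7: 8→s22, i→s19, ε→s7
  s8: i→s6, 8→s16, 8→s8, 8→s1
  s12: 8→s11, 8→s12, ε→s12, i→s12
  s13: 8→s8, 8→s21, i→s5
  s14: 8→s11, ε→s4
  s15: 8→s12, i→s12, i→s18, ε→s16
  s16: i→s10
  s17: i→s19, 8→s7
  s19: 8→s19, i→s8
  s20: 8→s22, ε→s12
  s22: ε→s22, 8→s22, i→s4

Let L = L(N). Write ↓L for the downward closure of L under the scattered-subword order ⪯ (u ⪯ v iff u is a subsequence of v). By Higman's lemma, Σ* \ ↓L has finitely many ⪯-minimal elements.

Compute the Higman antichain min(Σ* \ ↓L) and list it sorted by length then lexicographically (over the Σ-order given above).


|Q|=23, |F|=8, |δ|=47 (11 ε).
min D↑ (9 st, q0=0, F={6}): 0:8→1,i→2 1:8→3,i→2 2:8→2,i→4 3:8→5,i→2 4:8→4,i→6 5:8→5,i→7 6:8→6,i→6 7:8→7,i→8 8:8→6,i→6.
'iii': run [17, 12, 9, 5] end={s10,s11,s12,s18,s6} ∉↓L; 3/3 single-dels accept.
'888ii8': N↓-sim [17, 15, 14, 13, 11, 7, 2] end={s11,s12} — reject; 6/6 single-dels accept.
2 obstructions.

min(Σ*\↓L) = [iii, 888ii8].


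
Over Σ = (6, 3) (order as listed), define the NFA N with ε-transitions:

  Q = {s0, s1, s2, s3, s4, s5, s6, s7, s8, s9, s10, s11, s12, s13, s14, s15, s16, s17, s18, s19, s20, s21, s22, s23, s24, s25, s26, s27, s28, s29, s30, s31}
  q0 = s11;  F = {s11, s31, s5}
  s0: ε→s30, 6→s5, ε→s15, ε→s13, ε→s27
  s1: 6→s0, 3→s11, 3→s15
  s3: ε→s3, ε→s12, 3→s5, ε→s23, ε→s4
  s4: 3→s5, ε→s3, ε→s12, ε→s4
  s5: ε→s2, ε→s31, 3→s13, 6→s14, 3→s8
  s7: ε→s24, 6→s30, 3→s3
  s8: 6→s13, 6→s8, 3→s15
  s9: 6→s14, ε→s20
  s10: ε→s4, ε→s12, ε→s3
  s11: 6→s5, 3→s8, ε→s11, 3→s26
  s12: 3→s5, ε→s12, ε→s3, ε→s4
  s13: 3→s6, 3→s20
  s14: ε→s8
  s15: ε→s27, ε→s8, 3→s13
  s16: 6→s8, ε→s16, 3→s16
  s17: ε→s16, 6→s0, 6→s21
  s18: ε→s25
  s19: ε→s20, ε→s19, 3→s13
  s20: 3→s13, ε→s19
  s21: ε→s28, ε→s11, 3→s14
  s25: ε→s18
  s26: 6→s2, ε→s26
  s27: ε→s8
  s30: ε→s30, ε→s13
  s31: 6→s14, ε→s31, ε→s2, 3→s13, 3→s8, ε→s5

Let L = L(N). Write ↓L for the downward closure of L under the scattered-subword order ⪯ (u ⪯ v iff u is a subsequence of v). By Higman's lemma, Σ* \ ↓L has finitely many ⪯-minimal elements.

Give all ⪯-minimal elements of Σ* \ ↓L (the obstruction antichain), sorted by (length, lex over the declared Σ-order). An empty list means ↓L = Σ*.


min(Σ*\↓L) = [3, 66].

|Q|=32, |F|=3, |δ|=74 (41 ε).
min D↑ (3 st, q0=0, F={2}): 0:6→1,3→2 1:6→2,3→2 2:6→2,3→2 [Hopcroft].
'3': |S_i|=[13, 9] end={s13,s15,s19,s2,s20,s26,s27,s6,s8} rej; 1/1 single-dels accept.
'66': |S_i|=[13, 11, 8] end={s13,s14,s15,s19,s20,s27,s6,s8} ∉↓L; 2/2 del acc.
2 minimals (antichain).


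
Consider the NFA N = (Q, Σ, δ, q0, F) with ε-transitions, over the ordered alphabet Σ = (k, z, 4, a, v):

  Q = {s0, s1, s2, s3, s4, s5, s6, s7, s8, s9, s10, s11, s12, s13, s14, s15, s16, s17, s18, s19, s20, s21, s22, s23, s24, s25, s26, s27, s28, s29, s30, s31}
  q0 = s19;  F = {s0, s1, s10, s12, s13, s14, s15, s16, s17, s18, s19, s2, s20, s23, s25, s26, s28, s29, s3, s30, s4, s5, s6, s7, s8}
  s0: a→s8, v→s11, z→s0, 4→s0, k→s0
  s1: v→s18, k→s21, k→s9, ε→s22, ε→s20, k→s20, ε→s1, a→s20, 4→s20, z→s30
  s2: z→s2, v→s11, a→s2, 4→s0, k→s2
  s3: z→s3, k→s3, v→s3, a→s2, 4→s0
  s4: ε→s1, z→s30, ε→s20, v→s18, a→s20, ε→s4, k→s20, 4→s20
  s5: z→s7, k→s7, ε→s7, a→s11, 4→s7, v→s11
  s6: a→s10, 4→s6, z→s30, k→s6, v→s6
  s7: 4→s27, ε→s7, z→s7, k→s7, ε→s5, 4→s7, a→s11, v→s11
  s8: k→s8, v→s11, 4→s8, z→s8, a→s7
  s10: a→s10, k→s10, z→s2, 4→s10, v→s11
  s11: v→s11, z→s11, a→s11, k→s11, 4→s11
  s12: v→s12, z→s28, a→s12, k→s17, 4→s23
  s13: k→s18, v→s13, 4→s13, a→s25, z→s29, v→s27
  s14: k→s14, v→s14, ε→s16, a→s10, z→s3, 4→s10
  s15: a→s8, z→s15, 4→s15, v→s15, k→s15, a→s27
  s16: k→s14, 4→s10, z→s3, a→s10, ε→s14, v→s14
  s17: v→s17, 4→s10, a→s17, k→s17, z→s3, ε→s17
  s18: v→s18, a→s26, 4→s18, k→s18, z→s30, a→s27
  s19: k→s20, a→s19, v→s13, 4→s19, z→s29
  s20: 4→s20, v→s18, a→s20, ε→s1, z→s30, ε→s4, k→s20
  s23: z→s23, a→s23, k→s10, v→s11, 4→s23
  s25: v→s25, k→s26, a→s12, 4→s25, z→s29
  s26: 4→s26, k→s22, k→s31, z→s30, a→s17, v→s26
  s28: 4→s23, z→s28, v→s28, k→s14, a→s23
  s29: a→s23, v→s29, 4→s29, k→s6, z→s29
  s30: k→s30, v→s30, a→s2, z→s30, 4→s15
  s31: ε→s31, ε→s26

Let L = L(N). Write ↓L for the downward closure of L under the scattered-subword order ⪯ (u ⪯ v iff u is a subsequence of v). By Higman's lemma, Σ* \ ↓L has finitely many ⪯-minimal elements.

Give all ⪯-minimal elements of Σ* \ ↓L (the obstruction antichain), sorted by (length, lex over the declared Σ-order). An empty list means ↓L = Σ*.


|Q|=32, |F|=25, |δ|=153 (16 ε).
min D↑ (22 st, q0=0, F={13}): 0:k→1,z→2,4→0,a→0,v→3 1:k→1,z→4,4→1,a→1,v→5 2:k→6,z→2,4→2,a→7,v→2 3:k→5,z→2,4→3,a→8,v→3 4:k→4,z→4,4→9,a→10,v→4 5:k→5,z→4,4→5,a→11,v→5 6:k→6,z→4,4→6,a→12,v→6 7:k→12,z→7,4→7,a→7,v→13 8:k→11,z→2,4→8,a→14,v→8 9:k→9,z→9,4→9,a→15,v→9 10:k→10,z→10,4→16,a→10,v→13 11:k→11,z→4,4→11,a→17,v→11 12:k→12,z→10,4→12,a→12,v→13 13:k→13,z→13,4→13,a→13,v→13 14:k→17,z→18,4→7,a→14,v→14 15:k→15,z→15,4→15,a→19,v→13 16:k→16,z→16,4→16,a→15,v→13 17:k→17,z→20,4→12,a→17,v→17 18:k→21,z→18,4→7,a→7,v→18 19:k→19,z→19,4→19,a→13,v→13 20:k→20,z→20,4→16,a→10,v→20 21:k→21,z→20,4→12,a→12,v→21 (ε-aug+det+¬).
'zav': |S_i|=[31, 17, 9, 1] end={s11} rej; 3/3 single-dels accept.
'vaa4v': run [31, 25, 23, 15, 9, 1] end={s11} ∉↓L; 5/5 single-dels accept.
'kz4aaa': |S_i|=[31, 24, 10, 7, 5, 4, 1] end={s11} — reject; 6/6 del acc.
3 minimals (antichain).

min(Σ*\↓L) = [zav, vaa4v, kz4aaa].


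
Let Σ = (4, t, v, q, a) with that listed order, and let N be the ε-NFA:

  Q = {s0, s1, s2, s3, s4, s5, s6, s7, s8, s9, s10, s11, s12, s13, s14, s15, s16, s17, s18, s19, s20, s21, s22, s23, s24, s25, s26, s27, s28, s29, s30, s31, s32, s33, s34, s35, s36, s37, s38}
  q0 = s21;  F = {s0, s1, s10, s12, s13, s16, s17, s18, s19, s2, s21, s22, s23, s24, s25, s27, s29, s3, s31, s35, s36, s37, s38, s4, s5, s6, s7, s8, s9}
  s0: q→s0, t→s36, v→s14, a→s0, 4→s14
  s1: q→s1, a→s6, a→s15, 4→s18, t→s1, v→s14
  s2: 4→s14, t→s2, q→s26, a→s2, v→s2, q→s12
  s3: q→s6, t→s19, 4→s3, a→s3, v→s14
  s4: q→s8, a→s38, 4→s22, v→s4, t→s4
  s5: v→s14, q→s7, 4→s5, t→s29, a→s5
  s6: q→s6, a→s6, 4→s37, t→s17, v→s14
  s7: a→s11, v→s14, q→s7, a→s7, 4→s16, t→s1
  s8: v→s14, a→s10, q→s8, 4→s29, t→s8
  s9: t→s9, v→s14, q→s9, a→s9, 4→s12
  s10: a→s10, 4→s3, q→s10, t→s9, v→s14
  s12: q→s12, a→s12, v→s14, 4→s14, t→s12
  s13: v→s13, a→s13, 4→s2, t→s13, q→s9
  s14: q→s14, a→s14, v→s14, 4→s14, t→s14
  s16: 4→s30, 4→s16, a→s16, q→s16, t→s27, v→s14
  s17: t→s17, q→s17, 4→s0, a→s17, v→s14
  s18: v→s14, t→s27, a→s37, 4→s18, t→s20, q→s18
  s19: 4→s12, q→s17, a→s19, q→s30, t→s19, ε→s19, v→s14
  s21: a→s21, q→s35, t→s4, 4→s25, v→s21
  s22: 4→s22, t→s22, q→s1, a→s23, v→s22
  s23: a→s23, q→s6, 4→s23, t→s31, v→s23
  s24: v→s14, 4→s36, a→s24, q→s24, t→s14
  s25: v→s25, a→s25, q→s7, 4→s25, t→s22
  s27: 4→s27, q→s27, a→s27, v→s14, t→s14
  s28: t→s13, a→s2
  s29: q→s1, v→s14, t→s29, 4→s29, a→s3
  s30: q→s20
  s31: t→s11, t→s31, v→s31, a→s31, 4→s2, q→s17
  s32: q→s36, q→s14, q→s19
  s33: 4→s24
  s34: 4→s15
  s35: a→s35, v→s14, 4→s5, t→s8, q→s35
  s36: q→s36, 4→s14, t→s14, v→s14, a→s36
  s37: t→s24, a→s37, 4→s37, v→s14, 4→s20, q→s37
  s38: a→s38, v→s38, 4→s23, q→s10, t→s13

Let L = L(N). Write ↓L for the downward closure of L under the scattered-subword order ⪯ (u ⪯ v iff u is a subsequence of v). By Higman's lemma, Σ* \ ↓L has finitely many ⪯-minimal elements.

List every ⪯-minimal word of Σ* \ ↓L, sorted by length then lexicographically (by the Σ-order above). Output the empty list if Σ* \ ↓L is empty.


min(Σ*\↓L) = [qv, 4q4tt, tat44].

|Q|=39, |F|=29, |δ|=167 (1 ε).
min D↑ (30 st, q0=0, F={9}): 0:4→1,t→2,v→0,q→3,a→0 1:4→1,t→4,v→1,q→5,a→1 2:4→4,t→2,v→2,q→6,a→7 3:4→8,t→6,v→9,q→3,a→3 4:4→4,t→4,v→4,q→10,a→11 5:4→12,t→10,v→9,q→5,a→5 6:4→13,t→6,v→9,q→6,a→14 7:4→11,t→15,v→7,q→14,a→7 8:4→8,t→13,v→9,q→5,a→8 9:4→9,t→9,v→9,q→9,a→9 10:4→16,t→10,v→9,q→10,a→17 11:4→11,t→18,v→11,q→17,a→11 12:4→12,t→19,v→9,q→12,a→12 13:4→13,t→13,v→9,q→10,a→20 14:4→20,t→21,v→9,q→14,a→14 15:4→22,t→15,v→15,q→21,a→15 16:4→16,t→19,v→9,q→16,a→23 17:4→23,t→24,v→9,q→17,a→17 18:4→22,t→18,v→18,q→24,a→18 19:4→19,t→9,v→9,q→19,a→19 20:4→20,t→25,v→9,q→17,a→20 21:4→26,t→21,v→9,q→21,a→21 22:4→9,t→22,v→22,q→26,a→22 23:4→23,t→27,v→9,q→23,a→23 24:4→28,t→24,v→9,q→24,a→24 25:4→26,t→25,v→9,q→24,a→25 26:4→9,t→26,v→9,q→26,a→26 27:4→29,t→9,v→9,q→27,a→27 28:4→9,t→29,v→9,q→28,a→28 29:4→9,t→9,v→9,q→29,a→29 (ε-aug+det+¬).
'qv': N↓-sim [35, 26, 1] end={s14} rej; 2/2 del acc.
'4q4tt': N↓-sim [35, 27, 18, 10, 5, 1] end={s14} ∉↓L; 5/5 single-dels accept.
'tat44': N↓-sim [35, 29, 23, 15, 6, 1] end={s14} ∉↓L; 5/5 del acc.
3 minimals (antichain).


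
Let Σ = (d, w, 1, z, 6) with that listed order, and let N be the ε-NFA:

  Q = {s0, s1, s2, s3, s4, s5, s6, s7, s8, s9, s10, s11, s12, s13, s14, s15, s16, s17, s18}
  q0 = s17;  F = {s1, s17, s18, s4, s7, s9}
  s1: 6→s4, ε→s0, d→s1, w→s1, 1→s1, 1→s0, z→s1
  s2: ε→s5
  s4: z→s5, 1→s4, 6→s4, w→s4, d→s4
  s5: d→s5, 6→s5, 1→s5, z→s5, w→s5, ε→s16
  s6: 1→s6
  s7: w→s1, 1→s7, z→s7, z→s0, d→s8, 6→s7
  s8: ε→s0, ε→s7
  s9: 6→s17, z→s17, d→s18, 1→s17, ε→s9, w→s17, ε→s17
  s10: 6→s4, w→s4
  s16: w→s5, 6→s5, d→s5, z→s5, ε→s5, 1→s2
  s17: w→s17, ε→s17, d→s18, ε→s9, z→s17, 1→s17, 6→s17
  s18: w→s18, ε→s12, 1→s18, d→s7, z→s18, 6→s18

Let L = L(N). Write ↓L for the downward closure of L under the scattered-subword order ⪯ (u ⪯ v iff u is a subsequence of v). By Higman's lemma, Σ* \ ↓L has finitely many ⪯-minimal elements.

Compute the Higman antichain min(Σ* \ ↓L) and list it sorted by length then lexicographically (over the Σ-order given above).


Antichain: [ddw6z].

|Q|=19, |F|=6, |δ|=56 (11 ε).
min D↑ (6 st, q0=0, F={5}): 0:d→1,w→0,1→0,z→0,6→0 1:d→2,w→1,1→1,z→1,6→1 2:d→2,w→3,1→2,z→2,6→2 3:d→3,w→3,1→3,z→3,6→4 4:d→4,w→4,1→4,z→5,6→4 5:d→5,w→5,1→5,z→5,6→5 (ε-aug+det+¬).
'ddw6z': run [12, 10, 8, 6, 4, 3] end={s16,s2,s5} rej; 5/5 single-dels accept.
1 minimals (antichain).


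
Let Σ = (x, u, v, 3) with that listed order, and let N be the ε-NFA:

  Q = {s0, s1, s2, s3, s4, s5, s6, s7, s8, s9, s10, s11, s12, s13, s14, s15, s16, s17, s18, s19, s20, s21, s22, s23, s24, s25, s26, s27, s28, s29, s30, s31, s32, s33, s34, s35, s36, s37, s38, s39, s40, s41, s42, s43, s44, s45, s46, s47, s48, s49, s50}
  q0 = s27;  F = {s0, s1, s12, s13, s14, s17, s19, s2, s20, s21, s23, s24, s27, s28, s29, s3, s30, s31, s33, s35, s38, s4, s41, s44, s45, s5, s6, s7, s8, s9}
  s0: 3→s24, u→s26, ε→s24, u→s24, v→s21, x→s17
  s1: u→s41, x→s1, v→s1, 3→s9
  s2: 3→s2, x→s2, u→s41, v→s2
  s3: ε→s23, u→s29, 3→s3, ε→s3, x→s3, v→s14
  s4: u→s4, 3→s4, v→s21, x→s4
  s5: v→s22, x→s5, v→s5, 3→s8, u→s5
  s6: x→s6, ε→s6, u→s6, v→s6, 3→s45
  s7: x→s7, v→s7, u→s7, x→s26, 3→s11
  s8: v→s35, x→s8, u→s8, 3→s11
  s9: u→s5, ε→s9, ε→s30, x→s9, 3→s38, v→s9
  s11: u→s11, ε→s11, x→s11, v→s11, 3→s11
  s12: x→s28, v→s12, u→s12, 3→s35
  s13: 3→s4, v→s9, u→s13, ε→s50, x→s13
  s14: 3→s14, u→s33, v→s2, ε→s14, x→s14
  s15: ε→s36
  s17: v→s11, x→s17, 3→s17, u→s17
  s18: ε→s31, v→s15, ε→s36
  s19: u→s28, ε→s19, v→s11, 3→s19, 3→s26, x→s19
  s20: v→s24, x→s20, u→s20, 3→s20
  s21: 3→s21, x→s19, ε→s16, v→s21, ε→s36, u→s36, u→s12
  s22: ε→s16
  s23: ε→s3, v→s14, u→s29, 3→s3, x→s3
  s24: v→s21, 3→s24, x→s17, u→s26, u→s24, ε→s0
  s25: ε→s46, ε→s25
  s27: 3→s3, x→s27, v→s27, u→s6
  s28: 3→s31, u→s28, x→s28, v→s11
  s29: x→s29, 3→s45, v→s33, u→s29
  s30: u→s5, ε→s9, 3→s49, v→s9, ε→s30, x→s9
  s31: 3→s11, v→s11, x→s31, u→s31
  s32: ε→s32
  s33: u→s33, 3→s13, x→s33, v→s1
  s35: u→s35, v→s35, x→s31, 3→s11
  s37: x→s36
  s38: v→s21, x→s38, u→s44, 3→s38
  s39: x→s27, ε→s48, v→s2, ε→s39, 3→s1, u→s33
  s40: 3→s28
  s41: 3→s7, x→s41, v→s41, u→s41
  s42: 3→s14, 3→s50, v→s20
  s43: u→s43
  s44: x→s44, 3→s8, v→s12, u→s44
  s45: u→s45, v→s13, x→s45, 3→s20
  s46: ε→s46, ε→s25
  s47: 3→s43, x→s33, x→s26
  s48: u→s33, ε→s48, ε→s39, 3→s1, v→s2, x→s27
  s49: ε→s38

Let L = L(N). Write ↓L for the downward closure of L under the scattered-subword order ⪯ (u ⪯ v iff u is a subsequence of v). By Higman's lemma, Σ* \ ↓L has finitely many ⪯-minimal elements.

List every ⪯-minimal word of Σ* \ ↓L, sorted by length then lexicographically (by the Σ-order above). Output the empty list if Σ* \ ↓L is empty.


Antichain: [u33vxv, 3vvu33].

|Q|=51, |F|=30, |δ|=178 (30 ε).
min D↑ (28 st, q0=0, F={24}): 0:x→0,u→1,v→0,3→2 1:x→1,u→1,v→1,3→3 2:x→2,u→4,v→5,3→2 3:x→3,u→3,v→6,3→7 4:x→4,u→4,v→8,3→3 5:x→5,u→8,v→9,3→5 6:x→6,u→6,v→10,3→11 7:x→7,u→7,v→12,3→7 8:x→8,u→8,v→13,3→6 9:x→9,u→14,v→9,3→9 10:x→10,u→15,v→10,3→16 11:x→11,u→11,v→17,3→11 12:x→18,u→12,v→17,3→12 13:x→13,u→14,v→13,3→10 14:x→14,u→14,v→14,3→19 15:x→15,u→15,v→15,3→20 16:x→16,u→21,v→17,3→16 17:x→22,u→23,v→17,3→17 18:x→18,u→18,v→24,3→18 19:x→19,u→19,v→19,3→24 20:x→20,u→20,v→25,3→24 21:x→21,u→21,v→23,3→20 22:x→22,u→26,v→24,3→22 23:x→26,u→23,v→23,3→25 24:x→24,u→24,v→24,3→24 25:x→27,u→25,v→25,3→24 26:x→26,u→26,v→24,3→27 27:x→27,u→27,v→24,3→24 [Hopcroft].
'u33vxv': |S_i|=[37, 32, 27, 19, 13, 6, 1] end={s11} rej; 6/6 deletions ∈↓L.
'3vvu33': |S_i|=[37, 35, 30, 22, 14, 6, 1] end={s11} — reject; 6/6 del acc.
2 minimals (antichain).


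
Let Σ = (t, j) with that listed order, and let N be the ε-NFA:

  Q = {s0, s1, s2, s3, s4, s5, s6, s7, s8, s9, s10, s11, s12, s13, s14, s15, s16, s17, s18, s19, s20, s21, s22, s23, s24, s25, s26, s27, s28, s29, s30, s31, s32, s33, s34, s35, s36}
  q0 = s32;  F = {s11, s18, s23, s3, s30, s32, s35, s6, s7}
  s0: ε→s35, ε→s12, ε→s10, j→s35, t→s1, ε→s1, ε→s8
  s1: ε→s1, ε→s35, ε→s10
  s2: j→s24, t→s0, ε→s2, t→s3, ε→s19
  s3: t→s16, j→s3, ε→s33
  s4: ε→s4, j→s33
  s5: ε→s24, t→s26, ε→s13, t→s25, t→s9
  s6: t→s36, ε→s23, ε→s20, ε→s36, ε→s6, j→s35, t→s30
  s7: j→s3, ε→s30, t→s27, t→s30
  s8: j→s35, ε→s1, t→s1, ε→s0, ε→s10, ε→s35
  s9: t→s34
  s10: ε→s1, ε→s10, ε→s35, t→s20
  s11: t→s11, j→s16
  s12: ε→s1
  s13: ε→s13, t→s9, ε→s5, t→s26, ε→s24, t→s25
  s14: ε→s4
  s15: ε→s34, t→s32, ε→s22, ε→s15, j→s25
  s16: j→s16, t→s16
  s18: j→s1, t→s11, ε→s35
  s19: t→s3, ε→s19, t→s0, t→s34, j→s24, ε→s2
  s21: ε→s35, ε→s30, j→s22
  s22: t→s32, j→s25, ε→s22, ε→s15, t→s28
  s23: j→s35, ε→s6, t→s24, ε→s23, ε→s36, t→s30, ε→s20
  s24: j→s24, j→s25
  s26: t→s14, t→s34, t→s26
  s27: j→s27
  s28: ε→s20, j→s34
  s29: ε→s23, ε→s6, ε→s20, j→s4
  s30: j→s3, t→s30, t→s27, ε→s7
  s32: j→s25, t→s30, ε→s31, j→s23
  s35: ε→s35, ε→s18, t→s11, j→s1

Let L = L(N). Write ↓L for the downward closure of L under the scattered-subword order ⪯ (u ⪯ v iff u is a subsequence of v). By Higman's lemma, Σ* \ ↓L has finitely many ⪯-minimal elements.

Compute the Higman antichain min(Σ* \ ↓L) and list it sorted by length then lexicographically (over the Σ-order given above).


|Q|=37, |F|=9, |δ|=112 (53 ε).
min D↑ (7 st, q0=0, F={5}): 0:t→1,j→2 1:t→1,j→3 2:t→1,j→4 3:t→5,j→3 4:t→6,j→4 5:t→5,j→5 6:t→6,j→5 (ε-aug+det+¬).
'tjt': |S_i|=[19, 11, 6, 1] end={s16} — reject; 3/3 deletions ∈↓L.
'jjtj': |S_i|=[19, 17, 12, 3, 1] end={s16} ∉↓L; 4/4 single-dels accept.
2 minimals (antichain).

Antichain: [tjt, jjtj].


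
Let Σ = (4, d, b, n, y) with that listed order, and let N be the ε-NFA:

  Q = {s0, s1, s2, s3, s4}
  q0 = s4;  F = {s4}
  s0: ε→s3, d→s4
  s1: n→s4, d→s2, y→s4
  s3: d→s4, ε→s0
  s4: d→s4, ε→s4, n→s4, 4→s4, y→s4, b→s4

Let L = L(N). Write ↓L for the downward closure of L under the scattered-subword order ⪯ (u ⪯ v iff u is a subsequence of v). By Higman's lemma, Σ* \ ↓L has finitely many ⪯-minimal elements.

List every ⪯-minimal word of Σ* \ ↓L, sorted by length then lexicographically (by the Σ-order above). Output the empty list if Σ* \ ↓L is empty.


min(Σ*\↓L) = [].

|Q|=5, |F|=1, |δ|=13 (3 ε).
min D↑ (1 st, q0=0, F={}): 0:4→0,d→0,b→0,n→0,y→0 (ε-aug+det+¬).
L(D↑) = ∅ ⇒ ↓L = Σ*.


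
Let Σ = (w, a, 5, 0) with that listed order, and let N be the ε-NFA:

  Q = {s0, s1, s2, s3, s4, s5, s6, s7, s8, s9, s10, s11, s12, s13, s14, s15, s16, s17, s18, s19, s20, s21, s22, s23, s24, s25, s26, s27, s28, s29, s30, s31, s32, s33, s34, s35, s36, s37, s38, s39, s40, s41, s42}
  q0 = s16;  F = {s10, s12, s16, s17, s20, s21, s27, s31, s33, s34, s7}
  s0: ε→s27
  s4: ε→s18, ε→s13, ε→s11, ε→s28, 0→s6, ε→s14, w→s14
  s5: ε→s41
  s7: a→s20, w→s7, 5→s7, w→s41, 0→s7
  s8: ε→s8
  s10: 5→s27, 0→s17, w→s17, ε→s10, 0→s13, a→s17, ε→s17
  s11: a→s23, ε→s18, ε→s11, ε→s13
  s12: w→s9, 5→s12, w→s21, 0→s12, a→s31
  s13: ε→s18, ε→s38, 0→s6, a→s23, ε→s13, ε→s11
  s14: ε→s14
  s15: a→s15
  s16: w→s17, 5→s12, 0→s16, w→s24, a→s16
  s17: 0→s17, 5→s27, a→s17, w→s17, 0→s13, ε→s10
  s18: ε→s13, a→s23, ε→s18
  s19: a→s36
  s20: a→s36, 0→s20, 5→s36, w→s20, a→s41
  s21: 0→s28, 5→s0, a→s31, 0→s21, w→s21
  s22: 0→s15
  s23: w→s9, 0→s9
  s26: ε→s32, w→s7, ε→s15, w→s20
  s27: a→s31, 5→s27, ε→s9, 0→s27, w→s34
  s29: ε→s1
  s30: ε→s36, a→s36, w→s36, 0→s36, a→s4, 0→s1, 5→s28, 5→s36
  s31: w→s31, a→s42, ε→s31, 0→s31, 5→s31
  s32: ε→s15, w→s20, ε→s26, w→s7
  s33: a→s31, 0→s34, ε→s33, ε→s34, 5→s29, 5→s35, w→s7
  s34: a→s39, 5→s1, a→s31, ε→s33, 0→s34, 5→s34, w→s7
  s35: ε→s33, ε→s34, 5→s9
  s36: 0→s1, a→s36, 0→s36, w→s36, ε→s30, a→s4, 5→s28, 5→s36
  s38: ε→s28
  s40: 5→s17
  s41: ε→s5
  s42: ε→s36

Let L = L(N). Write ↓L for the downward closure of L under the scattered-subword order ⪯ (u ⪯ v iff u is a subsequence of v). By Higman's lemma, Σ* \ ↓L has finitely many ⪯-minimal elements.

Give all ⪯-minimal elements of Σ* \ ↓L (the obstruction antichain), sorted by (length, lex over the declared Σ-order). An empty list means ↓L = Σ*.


A = [5aa, w5wwa5].

|Q|=43, |F|=11, |δ|=123 (38 ε).
min D↑ (10 st, q0=0, F={7}): 0:w→1,a→0,5→2,0→0 1:w→1,a→1,5→3,0→1 2:w→4,a→5,5→2,0→2 3:w→6,a→5,5→3,0→3 4:w→4,a→5,5→3,0→4 5:w→5,a→7,5→5,0→5 6:w→8,a→5,5→6,0→6 7:w→7,a→7,5→7,0→7 8:w→8,a→9,5→8,0→8 9:w→9,a→7,5→7,0→9.
'5aa': N↓-sim [32, 28, 19, 16] end={s1,s11,s13,s14,s18,s23,s28,s30,s36,s38,s4,s41,…} — reject; 3/3 del acc.
'w5wwa5': |S_i|=[32, 30, 26, 24, 19, 17, 13] end={s1,s11,s13,s14,s18,s23,s28,s30,s36,s38,s4,s6,…} ∉↓L; 6/6 deletions ∈↓L.
2 obstructions.
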